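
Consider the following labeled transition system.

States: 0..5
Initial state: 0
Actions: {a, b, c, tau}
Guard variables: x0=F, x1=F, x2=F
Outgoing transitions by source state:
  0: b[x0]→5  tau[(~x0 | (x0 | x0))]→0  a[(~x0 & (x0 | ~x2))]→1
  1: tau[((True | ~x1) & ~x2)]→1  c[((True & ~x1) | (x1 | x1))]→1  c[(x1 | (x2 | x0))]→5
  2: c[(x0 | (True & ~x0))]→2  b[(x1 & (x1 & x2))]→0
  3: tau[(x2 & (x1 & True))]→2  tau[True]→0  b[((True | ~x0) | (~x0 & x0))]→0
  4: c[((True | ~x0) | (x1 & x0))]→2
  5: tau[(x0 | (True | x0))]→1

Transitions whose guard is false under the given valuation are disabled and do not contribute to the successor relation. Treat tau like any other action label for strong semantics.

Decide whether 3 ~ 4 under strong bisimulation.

Compute ~ classes (split until stable):
  round 0: {{0,1,2,3,4,5}}
  round 1: {{0},{1},{2,4},{3},{5}}
Fixed point at round 2; 5 class(es).
3∈{3}, 4∈{2,4}

Answer: NOT BISIMILAR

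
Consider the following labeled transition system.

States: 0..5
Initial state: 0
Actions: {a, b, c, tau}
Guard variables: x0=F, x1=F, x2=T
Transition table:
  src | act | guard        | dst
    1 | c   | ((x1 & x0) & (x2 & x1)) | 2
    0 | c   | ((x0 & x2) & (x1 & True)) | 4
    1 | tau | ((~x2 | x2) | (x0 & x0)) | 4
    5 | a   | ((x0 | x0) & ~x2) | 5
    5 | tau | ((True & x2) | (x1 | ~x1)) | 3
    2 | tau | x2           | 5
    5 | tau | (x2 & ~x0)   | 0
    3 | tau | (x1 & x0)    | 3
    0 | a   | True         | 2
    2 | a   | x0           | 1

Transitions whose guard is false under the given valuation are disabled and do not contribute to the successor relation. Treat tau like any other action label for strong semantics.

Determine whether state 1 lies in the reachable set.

Guard filter leaves 5 enabled edge(s).
depth 0: {0}
depth 1: {2}  total {0,2}
depth 2: {5}  total {0,2,5}
depth 3: {3}  total {0,2,3,5}
R = {0,2,3,5}

Answer: UNREACHABLE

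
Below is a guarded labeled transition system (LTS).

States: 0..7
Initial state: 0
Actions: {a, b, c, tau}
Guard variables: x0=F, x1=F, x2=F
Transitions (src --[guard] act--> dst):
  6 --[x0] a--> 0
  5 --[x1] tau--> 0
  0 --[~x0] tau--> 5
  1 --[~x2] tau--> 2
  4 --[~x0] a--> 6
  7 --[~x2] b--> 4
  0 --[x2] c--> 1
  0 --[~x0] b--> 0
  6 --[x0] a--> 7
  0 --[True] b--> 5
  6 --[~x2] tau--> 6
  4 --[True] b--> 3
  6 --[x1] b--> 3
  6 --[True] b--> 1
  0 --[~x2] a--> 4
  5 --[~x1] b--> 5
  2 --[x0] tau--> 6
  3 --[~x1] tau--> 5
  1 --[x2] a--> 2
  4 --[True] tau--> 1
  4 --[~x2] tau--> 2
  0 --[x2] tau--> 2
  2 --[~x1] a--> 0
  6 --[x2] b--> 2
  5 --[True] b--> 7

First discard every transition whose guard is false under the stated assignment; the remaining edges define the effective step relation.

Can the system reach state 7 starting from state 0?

Answer: REACHABLE

Analysis:
After dropping false guards: 16 live edges.
L0 = {0}
L1 = {4,5}  cumulative {0,4,5}
L2 = {1,2,3,6,7}  cumulative {0,1,2,3,4,5,6,7}
Reach set: {0,1,2,3,4,5,6,7}
Path to 7: tau·b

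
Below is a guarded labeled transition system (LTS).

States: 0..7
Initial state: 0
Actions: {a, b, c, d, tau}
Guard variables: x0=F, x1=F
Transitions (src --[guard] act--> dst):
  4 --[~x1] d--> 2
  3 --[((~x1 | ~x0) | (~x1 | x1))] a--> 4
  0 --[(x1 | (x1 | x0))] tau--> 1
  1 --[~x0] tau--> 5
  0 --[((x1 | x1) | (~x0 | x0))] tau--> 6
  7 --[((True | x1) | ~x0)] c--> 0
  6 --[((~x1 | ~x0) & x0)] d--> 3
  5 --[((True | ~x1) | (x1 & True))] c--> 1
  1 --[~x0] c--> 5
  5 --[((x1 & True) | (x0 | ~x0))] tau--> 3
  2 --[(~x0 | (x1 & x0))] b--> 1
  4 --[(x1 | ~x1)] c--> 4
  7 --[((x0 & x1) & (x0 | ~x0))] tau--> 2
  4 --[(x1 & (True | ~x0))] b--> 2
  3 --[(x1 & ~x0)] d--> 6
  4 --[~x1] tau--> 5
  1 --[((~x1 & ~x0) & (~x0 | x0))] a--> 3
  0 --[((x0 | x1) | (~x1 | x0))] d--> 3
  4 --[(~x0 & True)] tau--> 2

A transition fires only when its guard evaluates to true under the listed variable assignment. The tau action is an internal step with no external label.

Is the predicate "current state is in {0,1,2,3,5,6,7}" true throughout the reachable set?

Safe = {0,1,2,3,5,6,7}
R = {0,1,2,3,4,5,6}
  0: ok
  1: ok
  2: ok
  3: ok
  4: outside
  5: ok
  6: ok
reach 4 via d·a — violates

Answer: INVARIANT VIOLATED at state 4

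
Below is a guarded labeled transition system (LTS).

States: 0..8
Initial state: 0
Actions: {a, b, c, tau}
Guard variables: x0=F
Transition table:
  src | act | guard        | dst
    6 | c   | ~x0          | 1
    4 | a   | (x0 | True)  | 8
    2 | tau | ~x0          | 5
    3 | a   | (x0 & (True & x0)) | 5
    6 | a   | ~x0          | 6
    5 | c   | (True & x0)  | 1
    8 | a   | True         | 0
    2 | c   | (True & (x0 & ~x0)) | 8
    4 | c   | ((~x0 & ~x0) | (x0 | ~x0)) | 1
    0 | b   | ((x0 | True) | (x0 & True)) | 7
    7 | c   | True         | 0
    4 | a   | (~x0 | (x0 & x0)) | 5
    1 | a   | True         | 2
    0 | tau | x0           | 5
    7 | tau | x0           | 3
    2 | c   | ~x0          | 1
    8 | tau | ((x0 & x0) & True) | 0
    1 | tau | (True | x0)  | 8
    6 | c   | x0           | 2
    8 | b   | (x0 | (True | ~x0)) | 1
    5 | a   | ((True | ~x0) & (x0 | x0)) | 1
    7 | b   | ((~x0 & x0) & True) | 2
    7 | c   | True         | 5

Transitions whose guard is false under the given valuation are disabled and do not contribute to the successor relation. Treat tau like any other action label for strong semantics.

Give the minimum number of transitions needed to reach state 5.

Answer: 2

Working:
BFS to 5:
  depth 0: {0}
  depth 1: {7}
  depth 2: {5}
depth(5)=2, e.g. b·c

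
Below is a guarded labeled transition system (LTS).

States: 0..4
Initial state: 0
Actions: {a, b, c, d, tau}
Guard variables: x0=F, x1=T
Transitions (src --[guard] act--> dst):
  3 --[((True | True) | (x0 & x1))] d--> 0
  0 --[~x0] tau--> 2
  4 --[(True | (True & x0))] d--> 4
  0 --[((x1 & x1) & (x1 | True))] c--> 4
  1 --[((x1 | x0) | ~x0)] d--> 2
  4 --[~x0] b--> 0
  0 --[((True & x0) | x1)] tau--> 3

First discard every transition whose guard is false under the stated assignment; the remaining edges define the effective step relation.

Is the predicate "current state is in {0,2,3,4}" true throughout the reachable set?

Inv-set: {0,2,3,4}
R = {0,2,3,4}
  0: ok
  2: ok
  3: ok
  4: ok

Answer: INVARIANT HOLDS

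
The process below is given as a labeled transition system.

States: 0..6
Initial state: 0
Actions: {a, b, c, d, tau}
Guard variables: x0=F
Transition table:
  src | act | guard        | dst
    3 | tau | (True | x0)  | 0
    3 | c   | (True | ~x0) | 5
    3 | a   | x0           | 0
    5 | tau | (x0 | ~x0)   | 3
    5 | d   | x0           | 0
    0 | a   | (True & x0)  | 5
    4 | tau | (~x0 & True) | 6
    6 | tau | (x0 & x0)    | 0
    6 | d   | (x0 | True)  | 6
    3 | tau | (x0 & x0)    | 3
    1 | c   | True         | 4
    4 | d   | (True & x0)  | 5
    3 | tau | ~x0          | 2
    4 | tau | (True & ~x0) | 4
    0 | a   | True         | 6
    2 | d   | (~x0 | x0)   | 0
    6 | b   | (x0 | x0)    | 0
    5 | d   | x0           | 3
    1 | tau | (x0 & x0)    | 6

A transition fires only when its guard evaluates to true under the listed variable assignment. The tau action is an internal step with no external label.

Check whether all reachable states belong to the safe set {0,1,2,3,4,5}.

Answer: INVARIANT VIOLATED at state 6

Trace:
Allowed set {0,1,2,3,4,5}
Reachable = {0,6}
  0: safe
  6: ✗ unsafe
witness against invariant: a → 6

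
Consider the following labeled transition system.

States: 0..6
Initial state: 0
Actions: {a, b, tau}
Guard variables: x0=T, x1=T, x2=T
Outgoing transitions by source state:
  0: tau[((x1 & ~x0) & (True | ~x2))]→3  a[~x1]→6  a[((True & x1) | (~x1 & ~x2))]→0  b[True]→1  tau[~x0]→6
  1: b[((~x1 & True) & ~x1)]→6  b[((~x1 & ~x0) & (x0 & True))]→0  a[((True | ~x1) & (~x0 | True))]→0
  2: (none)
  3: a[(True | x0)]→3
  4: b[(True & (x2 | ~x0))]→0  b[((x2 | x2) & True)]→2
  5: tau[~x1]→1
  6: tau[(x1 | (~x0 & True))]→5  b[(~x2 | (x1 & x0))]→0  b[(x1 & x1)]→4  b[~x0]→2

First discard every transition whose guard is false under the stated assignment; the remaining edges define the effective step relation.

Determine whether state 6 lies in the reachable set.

Answer: UNREACHABLE

Working:
After dropping false guards: 9 live edges.
depth 0: {0}
depth 1: {1}  total {0,1}
Reach set: {0,1}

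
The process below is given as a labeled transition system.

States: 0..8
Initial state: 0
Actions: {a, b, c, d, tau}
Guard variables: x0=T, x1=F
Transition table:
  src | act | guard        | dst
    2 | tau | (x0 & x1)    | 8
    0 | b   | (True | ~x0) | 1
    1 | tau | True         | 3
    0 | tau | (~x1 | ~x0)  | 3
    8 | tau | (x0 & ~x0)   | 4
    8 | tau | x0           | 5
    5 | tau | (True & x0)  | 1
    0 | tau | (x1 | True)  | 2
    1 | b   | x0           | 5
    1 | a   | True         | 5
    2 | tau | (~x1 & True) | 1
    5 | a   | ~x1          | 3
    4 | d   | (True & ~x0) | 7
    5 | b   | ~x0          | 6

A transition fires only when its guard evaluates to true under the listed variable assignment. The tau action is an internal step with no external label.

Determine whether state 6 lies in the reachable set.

Answer: UNREACHABLE

Trace:
After dropping false guards: 10 live edges.
L0 = {0}
L1 = {1,2,3}  total {0,1,2,3}
L2 = {5}  total {0,1,2,3,5}
Reachable = {0,1,2,3,5}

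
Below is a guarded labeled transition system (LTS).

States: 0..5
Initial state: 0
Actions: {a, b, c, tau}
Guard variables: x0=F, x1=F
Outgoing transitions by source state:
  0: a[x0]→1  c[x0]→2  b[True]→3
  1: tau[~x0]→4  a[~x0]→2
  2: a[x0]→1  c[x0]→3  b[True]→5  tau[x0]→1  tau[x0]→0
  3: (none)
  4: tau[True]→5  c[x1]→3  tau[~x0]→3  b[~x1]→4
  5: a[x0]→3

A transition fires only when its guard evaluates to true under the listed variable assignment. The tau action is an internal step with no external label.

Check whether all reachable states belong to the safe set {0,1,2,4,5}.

Answer: INVARIANT VIOLATED at state 3

Analysis:
Inv-set: {0,1,2,4,5}
R = {0,3}
  0: safe
  3: ✗ unsafe
witness against invariant: b → 3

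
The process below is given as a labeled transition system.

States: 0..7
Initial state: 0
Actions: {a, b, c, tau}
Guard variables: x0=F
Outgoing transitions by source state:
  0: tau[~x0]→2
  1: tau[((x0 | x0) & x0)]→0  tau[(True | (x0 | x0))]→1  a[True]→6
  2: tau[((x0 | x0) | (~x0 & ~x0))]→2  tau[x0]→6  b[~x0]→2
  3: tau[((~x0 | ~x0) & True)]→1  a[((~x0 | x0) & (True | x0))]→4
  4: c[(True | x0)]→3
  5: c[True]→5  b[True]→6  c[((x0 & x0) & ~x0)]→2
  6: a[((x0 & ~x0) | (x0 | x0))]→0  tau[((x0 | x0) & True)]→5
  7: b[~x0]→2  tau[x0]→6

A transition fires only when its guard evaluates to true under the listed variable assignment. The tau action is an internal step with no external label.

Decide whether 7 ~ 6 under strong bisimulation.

Answer: NOT BISIMILAR

Working:
Refine partition for ~:
  π0 = {{0,1,2,3,4,5,6,7}}
  π1 = {{0},{1,3},{2},{4},{5},{6},{7}}
  π2 = {{0},{1},{2},{3},{4},{5},{6},{7}}
stable after 3 split(s): 8 block(s)
class of 7: {7}; class of 6: {6}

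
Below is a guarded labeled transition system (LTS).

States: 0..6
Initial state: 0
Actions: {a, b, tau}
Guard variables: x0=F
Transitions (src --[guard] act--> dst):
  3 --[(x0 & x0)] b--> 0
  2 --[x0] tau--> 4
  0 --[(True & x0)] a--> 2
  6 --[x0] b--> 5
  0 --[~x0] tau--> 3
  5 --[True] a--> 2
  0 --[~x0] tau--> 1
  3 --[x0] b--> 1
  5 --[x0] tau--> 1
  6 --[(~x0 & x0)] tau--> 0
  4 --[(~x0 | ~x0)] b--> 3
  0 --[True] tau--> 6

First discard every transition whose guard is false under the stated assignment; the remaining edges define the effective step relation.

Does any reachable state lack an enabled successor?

Reach set: {0,1,3,6}
  0: tau→1  tau→3  tau→6  [3 exit(s)]
  1: ∅  [no exit]
  3: ∅  [no exit]
  6: ∅  [no exit]
trace reaching 1: tau

Answer: DEADLOCK at state 1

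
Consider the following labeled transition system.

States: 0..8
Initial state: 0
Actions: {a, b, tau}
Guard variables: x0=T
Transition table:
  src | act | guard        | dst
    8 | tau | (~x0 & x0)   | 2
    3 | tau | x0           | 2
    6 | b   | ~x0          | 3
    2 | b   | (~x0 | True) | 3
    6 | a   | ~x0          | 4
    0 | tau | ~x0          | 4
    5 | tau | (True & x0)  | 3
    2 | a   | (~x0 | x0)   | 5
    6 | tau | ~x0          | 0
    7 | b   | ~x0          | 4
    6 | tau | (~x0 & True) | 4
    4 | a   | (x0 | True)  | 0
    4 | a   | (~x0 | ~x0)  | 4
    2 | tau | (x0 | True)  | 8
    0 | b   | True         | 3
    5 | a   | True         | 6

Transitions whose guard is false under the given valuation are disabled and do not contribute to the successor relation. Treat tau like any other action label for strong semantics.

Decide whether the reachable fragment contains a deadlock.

Answer: DEADLOCK at state 6

Analysis:
R = {0,2,3,5,6,8}
  0: b→3  [1 exit(s)]
  2: a→5  b→3  tau→8  [3 exit(s)]
  3: tau→2  [1 exit(s)]
  5: a→6  tau→3  [2 exit(s)]
  6: ∅  [no exit]
  8: ∅  [no exit]
witness 6: b·tau·a·a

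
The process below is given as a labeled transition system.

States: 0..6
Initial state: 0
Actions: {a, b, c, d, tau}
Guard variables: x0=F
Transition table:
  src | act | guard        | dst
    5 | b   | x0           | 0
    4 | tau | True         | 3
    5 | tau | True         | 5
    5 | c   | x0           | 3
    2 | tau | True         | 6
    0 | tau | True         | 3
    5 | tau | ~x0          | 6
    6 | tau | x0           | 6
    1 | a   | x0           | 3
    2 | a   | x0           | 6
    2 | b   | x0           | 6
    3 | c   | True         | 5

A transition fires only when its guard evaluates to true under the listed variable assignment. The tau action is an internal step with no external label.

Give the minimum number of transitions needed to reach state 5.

Breadth-first toward 5:
  Layer 0: {0}
  Layer 1: {3}
  Layer 2: {5}
5 enters at depth 2; path tau·c

Answer: 2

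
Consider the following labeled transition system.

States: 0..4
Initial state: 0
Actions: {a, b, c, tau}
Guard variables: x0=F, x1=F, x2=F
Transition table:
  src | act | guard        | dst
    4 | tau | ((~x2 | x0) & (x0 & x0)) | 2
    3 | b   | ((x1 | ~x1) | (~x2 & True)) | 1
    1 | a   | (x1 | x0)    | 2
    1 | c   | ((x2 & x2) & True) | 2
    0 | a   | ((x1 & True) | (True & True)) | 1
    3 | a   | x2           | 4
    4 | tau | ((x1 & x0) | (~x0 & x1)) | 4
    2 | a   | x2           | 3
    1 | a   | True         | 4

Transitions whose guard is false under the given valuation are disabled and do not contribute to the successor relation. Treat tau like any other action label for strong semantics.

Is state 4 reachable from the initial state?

Answer: REACHABLE

Trace:
3 transition(s) survive guard evaluation.
L0 = {0}
L1 = {1}  cumulative {0,1}
L2 = {4}  cumulative {0,1,4}
Reachable = {0,1,4}
trace reaching 4: a·a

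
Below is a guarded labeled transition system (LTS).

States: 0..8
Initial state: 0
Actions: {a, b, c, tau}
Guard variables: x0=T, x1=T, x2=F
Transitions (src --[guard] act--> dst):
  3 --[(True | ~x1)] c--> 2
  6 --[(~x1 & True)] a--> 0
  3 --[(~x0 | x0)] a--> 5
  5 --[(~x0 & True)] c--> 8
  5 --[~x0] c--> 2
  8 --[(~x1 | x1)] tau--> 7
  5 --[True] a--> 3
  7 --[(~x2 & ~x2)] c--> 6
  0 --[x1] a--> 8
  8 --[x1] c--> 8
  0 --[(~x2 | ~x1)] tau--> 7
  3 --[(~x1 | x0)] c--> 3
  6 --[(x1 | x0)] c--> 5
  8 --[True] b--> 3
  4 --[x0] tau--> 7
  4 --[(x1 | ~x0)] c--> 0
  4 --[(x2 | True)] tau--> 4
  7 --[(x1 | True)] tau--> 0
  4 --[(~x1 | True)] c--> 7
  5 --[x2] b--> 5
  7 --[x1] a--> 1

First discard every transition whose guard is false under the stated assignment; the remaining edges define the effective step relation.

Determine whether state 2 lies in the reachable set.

Answer: REACHABLE

Trace:
After dropping false guards: 17 live edges.
L0 = {0}
L1 = {7,8}  total {0,7,8}
L2 = {1,3,6}  total {0,1,3,6,7,8}
L3 = {2,5}  total {0,1,2,3,5,6,7,8}
Reachable = {0,1,2,3,5,6,7,8}
witness 2: a·b·c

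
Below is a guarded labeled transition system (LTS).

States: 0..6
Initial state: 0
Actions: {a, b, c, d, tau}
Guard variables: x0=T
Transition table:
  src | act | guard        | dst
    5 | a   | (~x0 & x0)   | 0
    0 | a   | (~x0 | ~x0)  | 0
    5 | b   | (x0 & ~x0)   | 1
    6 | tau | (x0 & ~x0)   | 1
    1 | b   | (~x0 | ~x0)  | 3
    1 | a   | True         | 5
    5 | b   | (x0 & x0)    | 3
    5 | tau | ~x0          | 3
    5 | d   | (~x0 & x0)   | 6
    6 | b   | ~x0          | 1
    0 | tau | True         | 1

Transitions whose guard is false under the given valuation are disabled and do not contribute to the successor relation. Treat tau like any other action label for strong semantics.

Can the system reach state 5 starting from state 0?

After dropping false guards: 3 live edges.
depth 0: {0}
depth 1: {1}  cumulative {0,1}
depth 2: {5}  cumulative {0,1,5}
depth 3: {3}  cumulative {0,1,3,5}
Reach set: {0,1,3,5}
Path to 5: tau·a

Answer: REACHABLE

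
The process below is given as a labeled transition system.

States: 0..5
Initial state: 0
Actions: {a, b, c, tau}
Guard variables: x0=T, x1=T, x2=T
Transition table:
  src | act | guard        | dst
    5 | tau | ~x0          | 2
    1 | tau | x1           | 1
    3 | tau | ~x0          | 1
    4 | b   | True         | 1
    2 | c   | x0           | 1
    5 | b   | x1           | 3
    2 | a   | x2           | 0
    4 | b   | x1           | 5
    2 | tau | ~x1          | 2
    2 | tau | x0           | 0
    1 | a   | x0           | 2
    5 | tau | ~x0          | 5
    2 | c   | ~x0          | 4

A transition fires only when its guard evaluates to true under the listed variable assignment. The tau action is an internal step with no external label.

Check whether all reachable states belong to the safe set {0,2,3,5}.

Allowed set {0,2,3,5}
R = {0}
  0: safe

Answer: INVARIANT HOLDS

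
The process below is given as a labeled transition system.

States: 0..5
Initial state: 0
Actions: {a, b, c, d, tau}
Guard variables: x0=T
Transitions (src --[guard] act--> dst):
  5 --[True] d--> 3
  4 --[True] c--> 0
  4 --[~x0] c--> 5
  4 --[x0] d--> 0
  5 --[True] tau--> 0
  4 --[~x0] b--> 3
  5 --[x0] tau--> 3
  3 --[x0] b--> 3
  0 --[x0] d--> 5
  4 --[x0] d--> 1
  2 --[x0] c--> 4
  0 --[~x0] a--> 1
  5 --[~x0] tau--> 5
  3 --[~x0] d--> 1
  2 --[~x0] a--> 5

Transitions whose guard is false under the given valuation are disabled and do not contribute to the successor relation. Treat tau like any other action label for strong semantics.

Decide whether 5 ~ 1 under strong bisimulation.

Refine partition for ~:
  π0 = {{0,1,2,3,4,5}}
  π1 = {{0},{1},{2},{3},{4},{5}}
Fixed point at round 2; 6 class(es).
class of 5: {5}; class of 1: {1}

Answer: NOT BISIMILAR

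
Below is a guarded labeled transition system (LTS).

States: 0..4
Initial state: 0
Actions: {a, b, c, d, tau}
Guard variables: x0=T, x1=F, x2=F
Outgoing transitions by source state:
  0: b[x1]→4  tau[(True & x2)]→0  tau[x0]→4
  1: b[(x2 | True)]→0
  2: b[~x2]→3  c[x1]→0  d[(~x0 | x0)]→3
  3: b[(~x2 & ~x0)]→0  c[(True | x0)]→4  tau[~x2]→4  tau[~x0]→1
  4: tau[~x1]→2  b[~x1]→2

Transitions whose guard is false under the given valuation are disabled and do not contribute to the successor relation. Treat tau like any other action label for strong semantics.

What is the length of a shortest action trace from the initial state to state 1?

Breadth-first toward 1:
  L0 = {0}
  L1 = {4}
  L2 = {2}
  L3 = {3}
1 never appears.

Answer: UNREACHABLE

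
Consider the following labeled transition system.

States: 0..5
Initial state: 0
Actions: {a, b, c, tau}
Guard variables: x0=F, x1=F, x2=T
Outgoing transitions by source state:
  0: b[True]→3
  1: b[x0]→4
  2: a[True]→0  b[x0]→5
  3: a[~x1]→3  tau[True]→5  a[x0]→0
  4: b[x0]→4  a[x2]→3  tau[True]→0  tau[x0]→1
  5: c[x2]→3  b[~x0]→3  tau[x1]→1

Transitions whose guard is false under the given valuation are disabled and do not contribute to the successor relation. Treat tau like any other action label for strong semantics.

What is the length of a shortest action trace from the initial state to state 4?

Answer: UNREACHABLE

Trace:
BFS to 4:
  L0 = {0}
  L1 = {3}
  L2 = {5}
4 never appears.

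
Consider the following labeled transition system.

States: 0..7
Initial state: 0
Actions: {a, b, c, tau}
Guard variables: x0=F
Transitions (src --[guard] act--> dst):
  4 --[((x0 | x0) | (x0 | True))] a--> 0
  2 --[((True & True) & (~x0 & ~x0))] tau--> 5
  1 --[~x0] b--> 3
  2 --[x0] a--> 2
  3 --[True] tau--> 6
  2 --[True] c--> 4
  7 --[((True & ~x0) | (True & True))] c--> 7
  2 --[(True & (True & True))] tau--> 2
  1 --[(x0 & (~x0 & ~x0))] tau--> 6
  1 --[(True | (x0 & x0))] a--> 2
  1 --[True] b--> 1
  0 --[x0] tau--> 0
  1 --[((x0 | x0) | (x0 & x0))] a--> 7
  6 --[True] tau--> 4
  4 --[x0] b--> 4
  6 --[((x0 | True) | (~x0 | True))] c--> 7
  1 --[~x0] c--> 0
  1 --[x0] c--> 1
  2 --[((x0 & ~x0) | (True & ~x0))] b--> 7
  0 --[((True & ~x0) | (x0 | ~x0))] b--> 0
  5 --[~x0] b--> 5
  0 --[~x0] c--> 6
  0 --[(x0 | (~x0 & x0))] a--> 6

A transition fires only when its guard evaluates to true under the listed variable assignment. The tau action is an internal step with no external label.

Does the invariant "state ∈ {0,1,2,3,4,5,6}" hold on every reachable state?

Allowed set {0,1,2,3,4,5,6}
Reachable = {0,4,6,7}
  0: safe
  4: safe
  6: safe
  7: outside
reach 7 via c·c — violates

Answer: INVARIANT VIOLATED at state 7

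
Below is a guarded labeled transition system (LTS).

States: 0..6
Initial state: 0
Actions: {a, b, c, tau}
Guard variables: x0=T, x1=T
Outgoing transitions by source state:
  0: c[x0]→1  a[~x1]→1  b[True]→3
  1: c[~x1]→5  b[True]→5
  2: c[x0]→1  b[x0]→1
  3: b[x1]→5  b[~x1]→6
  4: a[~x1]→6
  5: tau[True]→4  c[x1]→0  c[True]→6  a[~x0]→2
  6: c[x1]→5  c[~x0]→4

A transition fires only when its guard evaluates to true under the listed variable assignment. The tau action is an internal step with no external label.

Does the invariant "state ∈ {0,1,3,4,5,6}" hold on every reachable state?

Inv-set: {0,1,3,4,5,6}
Reachable = {0,1,3,4,5,6}
  0: ok
  1: ok
  3: ok
  4: ok
  5: ok
  6: ok

Answer: INVARIANT HOLDS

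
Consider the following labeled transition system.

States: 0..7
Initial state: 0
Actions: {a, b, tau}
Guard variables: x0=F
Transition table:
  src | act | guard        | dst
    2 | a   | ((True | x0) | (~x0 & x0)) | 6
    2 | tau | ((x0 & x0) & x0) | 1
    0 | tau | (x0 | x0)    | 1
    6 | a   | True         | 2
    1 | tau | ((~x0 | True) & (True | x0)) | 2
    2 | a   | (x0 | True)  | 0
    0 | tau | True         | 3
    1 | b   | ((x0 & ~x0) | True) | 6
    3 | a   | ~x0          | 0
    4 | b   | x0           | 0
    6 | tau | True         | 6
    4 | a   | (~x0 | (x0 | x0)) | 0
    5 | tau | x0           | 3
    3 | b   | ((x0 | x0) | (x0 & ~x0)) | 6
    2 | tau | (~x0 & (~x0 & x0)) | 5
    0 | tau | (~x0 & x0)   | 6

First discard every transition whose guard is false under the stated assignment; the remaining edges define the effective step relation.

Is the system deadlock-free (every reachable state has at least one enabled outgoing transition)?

Reach set: {0,3}
  0: tau→3  [deg 1]
  3: a→0  [deg 1]

Answer: DEADLOCK-FREE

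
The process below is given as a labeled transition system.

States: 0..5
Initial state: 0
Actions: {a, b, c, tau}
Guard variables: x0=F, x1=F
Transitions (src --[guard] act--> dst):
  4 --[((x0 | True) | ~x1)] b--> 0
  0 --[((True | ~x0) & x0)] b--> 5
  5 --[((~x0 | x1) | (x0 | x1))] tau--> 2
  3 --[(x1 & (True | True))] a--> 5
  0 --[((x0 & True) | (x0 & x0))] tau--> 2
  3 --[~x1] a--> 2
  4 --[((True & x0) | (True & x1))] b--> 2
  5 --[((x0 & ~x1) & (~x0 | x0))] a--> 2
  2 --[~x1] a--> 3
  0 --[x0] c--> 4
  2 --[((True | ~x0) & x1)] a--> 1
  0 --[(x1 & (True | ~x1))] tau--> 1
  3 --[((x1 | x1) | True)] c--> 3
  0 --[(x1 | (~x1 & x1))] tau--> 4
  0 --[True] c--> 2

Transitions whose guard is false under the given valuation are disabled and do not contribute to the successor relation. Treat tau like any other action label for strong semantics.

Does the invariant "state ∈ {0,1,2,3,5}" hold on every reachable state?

Answer: INVARIANT HOLDS

Working:
Allowed set {0,1,2,3,5}
Reachable = {0,2,3}
  0: ok
  2: ok
  3: ok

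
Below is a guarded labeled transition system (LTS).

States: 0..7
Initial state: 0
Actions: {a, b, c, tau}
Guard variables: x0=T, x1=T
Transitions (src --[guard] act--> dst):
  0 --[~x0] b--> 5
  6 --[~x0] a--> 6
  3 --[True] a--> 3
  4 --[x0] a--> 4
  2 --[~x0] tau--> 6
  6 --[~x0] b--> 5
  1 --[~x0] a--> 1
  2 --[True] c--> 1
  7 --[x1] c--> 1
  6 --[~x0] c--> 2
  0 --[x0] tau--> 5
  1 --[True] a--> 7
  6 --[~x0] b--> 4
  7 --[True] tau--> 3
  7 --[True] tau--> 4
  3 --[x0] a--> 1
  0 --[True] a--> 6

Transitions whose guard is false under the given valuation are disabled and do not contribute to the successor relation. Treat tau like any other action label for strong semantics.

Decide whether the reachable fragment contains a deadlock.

Answer: DEADLOCK at state 5

Analysis:
Reachable = {0,5,6}
  0: a→6  tau→5  [2 exit(s)]
  5: ∅  [deadlock]
  6: ∅  [deadlock]
trace reaching 5: tau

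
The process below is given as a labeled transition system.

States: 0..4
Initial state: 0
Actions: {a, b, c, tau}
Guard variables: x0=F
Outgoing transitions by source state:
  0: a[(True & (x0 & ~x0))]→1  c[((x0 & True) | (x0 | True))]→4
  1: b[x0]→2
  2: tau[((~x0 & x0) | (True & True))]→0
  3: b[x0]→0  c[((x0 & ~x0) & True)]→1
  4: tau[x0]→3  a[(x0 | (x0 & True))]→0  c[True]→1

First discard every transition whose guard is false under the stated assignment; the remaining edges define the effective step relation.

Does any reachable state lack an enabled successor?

Reachable = {0,1,4}
  0: c→4  [1 out]
  1: ∅  [deadlock]
  4: c→1  [1 out]
trace reaching 1: c·c

Answer: DEADLOCK at state 1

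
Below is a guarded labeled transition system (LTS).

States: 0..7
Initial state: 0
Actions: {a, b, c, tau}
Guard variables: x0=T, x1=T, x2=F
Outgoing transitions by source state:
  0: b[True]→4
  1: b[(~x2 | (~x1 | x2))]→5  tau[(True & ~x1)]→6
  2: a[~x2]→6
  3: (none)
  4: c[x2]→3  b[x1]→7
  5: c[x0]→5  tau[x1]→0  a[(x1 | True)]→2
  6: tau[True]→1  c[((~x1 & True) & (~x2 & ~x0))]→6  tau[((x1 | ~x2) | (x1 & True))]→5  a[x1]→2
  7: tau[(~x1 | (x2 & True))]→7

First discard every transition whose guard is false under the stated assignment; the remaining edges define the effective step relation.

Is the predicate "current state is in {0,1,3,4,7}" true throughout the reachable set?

Answer: INVARIANT HOLDS

Analysis:
Safe = {0,1,3,4,7}
R = {0,4,7}
  0: safe
  4: safe
  7: safe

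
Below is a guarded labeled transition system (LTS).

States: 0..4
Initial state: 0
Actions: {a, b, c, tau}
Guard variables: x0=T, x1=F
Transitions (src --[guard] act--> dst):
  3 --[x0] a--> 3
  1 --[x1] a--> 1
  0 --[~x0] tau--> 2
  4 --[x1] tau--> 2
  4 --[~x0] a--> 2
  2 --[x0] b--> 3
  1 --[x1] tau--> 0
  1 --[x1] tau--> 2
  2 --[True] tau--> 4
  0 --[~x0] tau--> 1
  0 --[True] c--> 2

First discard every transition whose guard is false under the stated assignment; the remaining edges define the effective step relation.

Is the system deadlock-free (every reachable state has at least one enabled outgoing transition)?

Answer: DEADLOCK at state 4

Working:
R = {0,2,3,4}
  0: c→2  [deg 1]
  2: b→3  tau→4  [deg 2]
  3: a→3  [deg 1]
  4: ∅  [deadlock]
witness 4: c·tau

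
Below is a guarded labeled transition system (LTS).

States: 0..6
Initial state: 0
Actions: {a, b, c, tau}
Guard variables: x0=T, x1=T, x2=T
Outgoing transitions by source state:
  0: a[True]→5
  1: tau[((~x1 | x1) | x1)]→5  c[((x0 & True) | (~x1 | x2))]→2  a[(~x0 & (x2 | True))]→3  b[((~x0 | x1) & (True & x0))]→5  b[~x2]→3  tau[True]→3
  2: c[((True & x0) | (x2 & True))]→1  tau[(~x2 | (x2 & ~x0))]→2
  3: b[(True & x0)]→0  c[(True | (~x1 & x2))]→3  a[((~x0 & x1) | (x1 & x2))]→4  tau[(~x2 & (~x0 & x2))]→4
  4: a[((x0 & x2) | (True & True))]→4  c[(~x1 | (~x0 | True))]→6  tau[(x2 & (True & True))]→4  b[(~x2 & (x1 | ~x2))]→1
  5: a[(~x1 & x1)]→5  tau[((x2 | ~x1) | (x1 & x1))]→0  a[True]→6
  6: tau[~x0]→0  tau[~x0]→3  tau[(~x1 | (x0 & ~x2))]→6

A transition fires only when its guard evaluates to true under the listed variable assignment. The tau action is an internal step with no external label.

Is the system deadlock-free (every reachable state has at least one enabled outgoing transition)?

Answer: DEADLOCK at state 6

Trace:
Reach set: {0,5,6}
  0: a→5  [deg 1]
  5: a→6  tau→0  [deg 2]
  6: ∅  [no exit]
trace reaching 6: a·a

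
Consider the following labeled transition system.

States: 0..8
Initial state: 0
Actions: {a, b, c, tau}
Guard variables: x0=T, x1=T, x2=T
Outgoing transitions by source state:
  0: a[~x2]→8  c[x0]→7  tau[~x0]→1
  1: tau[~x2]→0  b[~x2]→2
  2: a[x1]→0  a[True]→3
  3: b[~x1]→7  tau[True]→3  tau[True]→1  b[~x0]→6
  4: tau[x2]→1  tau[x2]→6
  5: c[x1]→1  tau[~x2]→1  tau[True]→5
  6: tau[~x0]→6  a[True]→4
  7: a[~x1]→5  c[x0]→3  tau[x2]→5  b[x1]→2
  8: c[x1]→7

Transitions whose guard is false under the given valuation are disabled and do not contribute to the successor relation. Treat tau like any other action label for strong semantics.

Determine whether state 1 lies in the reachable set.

14 transition(s) survive guard evaluation.
depth 0: {0}
depth 1: {7}  cumulative {0,7}
depth 2: {2,3,5}  cumulative {0,2,3,5,7}
depth 3: {1}  cumulative {0,1,2,3,5,7}
Reach set: {0,1,2,3,5,7}
witness 1: c·c·tau

Answer: REACHABLE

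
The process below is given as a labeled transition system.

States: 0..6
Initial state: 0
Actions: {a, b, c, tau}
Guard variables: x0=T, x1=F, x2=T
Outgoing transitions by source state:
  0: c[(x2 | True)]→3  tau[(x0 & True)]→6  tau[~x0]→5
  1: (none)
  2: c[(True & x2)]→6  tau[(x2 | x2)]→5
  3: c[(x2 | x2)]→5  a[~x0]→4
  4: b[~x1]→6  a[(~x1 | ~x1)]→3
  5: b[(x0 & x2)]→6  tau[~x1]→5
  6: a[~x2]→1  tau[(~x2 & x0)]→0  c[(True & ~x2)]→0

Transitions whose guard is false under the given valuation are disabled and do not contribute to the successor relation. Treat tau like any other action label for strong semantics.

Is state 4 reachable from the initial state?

Answer: UNREACHABLE

Trace:
After dropping false guards: 9 live edges.
L0 = {0}
L1 = {3,6}  now seen {0,3,6}
L2 = {5}  now seen {0,3,5,6}
R = {0,3,5,6}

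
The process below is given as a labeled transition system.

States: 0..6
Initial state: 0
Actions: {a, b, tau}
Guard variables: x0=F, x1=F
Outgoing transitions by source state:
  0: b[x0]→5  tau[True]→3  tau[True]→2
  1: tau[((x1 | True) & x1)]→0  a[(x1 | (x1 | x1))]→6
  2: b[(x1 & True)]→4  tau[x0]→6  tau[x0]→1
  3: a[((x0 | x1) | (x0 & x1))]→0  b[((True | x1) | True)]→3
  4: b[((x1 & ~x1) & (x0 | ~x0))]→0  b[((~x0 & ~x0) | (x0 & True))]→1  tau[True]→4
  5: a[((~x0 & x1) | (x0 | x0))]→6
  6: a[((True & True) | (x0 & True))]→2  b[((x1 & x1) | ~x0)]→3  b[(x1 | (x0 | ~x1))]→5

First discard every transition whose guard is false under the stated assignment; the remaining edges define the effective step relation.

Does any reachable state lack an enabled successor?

Answer: DEADLOCK at state 2

Analysis:
R = {0,2,3}
  0: tau→2  tau→3  [deg 2]
  2: ∅  [deadlock]
  3: b→3  [deg 1]
witness 2: tau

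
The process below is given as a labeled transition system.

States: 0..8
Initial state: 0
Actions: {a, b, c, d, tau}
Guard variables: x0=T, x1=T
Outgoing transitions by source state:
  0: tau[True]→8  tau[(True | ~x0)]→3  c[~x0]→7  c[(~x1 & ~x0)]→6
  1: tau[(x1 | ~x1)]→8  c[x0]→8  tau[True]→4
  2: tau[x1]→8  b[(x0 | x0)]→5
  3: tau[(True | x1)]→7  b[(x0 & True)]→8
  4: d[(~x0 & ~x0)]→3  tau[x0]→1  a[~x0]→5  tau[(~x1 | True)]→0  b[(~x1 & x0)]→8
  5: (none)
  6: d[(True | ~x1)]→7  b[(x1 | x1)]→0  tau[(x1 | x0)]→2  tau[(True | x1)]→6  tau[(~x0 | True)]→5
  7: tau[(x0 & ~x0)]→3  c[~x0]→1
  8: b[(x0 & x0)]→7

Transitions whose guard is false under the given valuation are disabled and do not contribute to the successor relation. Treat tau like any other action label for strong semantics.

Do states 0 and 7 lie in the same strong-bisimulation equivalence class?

Bisimulation quotient by refinement:
  π0 = {{0,1,2,3,4,5,6,7,8}}
  π1 = {{0,4},{1},{2,3},{5,7},{6},{8}}
  π2 = {{0},{1},{2},{3},{4},{5,7},{6},{8}}
8 equivalence class(es) (converged in 3)
class of 0: {0}; class of 7: {5,7}

Answer: NOT BISIMILAR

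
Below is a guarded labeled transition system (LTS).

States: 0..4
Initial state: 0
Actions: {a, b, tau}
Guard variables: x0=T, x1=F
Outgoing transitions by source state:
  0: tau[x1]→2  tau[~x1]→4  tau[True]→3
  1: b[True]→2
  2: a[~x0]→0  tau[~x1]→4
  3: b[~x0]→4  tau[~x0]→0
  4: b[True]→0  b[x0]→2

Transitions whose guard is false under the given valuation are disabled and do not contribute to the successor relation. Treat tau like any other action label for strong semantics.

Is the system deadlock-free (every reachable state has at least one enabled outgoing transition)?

Reach set: {0,2,3,4}
  0: tau→3  tau→4  [deg 2]
  2: tau→4  [deg 1]
  3: ∅  [STUCK]
  4: b→0  b→2  [deg 2]
trace reaching 3: tau

Answer: DEADLOCK at state 3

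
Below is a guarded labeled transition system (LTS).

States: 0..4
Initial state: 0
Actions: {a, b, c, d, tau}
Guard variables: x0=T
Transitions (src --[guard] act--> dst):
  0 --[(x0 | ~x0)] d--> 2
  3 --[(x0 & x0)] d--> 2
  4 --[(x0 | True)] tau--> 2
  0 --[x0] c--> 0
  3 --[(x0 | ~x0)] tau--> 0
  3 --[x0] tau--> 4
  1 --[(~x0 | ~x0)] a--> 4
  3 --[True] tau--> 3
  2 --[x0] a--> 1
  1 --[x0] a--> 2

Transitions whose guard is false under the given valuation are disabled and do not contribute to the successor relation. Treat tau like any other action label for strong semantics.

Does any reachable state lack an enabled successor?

Answer: DEADLOCK-FREE

Working:
Reach set: {0,1,2}
  0: c→0  d→2  [2 exit(s)]
  1: a→2  [1 exit(s)]
  2: a→1  [1 exit(s)]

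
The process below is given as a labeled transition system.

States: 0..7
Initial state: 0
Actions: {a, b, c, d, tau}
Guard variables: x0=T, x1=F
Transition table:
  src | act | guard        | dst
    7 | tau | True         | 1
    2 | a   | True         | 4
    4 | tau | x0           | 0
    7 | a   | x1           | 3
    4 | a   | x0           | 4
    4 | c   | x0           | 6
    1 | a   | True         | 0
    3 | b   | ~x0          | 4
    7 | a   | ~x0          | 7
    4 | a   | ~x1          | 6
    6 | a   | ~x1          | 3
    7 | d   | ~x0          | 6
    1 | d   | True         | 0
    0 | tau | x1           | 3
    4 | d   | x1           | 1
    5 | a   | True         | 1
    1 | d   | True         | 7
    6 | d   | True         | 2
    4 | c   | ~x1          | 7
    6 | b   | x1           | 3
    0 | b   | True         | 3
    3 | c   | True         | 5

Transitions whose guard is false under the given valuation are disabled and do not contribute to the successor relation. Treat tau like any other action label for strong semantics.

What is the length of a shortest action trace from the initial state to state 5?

Breadth-first toward 5:
  Layer 0: {0}
  Layer 1: {3}
  Layer 2: {5}
depth(5)=2, e.g. b·c

Answer: 2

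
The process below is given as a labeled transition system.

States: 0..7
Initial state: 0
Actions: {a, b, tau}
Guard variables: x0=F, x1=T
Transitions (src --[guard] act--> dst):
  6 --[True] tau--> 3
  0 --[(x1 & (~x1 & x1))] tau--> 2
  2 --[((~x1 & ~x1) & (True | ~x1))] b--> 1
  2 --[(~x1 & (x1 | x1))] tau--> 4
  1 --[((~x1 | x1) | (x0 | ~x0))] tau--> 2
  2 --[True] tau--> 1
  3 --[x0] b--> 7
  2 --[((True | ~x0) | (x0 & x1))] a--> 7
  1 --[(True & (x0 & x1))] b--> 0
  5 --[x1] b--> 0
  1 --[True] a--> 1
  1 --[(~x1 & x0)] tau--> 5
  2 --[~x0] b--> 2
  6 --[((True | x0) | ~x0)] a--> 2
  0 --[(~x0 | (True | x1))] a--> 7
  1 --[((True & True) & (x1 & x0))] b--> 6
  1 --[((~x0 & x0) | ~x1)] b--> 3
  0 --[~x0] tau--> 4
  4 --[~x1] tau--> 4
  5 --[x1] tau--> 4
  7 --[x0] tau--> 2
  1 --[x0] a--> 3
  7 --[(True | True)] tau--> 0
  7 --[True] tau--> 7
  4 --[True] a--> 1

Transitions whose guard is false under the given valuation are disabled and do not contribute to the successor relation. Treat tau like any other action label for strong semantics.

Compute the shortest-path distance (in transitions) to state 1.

BFS to 1:
  L0 = {0}
  L1 = {4,7}
  L2 = {1}
1 enters at depth 2; path tau·a

Answer: 2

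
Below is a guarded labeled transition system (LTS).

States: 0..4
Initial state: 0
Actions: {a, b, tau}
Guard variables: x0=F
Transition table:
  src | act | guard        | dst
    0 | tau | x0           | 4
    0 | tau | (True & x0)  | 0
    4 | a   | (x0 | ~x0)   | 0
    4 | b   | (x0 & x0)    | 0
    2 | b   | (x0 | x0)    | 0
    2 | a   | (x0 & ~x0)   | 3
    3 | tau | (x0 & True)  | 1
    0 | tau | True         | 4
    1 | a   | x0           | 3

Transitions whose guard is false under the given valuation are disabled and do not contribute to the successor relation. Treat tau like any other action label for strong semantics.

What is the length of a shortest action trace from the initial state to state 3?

Breadth-first toward 3:
  L0 = {0}
  L1 = {4}
3 never appears.

Answer: UNREACHABLE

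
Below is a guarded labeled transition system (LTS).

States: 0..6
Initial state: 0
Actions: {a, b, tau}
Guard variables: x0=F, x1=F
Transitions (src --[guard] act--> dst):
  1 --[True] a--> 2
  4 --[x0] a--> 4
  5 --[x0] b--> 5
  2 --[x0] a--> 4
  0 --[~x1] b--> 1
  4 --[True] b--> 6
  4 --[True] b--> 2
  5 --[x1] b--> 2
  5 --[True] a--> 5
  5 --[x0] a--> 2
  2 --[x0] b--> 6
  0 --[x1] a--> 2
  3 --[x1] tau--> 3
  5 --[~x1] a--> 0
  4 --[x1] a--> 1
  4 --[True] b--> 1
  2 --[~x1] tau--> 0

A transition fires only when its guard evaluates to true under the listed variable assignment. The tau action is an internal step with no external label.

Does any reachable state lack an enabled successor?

Reach set: {0,1,2}
  0: b→1  [deg 1]
  1: a→2  [deg 1]
  2: tau→0  [deg 1]

Answer: DEADLOCK-FREE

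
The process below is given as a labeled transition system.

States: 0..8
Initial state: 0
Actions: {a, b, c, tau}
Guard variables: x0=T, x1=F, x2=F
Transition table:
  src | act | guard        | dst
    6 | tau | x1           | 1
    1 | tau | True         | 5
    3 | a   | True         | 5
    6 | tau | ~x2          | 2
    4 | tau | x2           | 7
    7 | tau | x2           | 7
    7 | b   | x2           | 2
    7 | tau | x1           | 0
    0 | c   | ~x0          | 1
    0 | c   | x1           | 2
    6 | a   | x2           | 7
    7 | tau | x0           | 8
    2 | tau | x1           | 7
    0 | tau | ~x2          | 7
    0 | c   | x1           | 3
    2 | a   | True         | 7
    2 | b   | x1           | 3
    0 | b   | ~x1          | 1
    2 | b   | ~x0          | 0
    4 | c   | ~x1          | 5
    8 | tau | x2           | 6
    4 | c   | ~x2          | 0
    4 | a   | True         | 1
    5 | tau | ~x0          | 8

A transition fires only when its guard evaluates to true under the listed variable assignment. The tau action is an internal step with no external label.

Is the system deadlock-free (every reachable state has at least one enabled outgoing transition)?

Answer: DEADLOCK at state 5

Working:
Reach set: {0,1,5,7,8}
  0: b→1  tau→7  [deg 2]
  1: tau→5  [deg 1]
  5: ∅  [deadlock]
  7: tau→8  [deg 1]
  8: ∅  [deadlock]
witness 5: b·tau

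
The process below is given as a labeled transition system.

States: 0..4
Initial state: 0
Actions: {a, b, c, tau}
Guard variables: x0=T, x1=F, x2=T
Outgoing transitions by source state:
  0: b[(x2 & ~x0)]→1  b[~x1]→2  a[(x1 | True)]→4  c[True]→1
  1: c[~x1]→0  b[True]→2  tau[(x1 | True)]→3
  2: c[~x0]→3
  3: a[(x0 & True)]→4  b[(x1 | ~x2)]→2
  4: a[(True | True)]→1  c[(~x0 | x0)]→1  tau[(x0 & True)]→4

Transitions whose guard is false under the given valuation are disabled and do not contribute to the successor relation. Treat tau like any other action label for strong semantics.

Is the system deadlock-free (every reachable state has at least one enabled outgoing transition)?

Answer: DEADLOCK at state 2

Trace:
Reachable = {0,1,2,3,4}
  0: a→4  b→2  c→1  [deg 3]
  1: b→2  c→0  tau→3  [deg 3]
  2: ∅  [no exit]
  3: a→4  [deg 1]
  4: a→1  c→1  tau→4  [deg 3]
trace reaching 2: b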